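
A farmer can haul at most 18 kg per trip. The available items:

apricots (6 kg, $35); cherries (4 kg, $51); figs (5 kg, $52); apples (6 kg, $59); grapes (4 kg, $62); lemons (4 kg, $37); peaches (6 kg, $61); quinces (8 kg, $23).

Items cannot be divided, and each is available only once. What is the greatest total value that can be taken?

Check high-value combinations within 18 kg:
- cherries+grapes+lemons+peaches: weight 4+4+4+6=18, value 51+62+37+61=211
- cherries+apples+grapes+lemons: weight 4+6+4+4=18, value 51+59+62+37=209
- cherries+figs+grapes+lemons: weight 4+5+4+4=17, value 51+52+62+37=202
- apricots+cherries+grapes+lemons: weight 6+4+4+4=18, value 35+51+62+37=185
- apples+grapes+peaches: weight 6+4+6=16, value 59+62+61=182
Best: $211.

$211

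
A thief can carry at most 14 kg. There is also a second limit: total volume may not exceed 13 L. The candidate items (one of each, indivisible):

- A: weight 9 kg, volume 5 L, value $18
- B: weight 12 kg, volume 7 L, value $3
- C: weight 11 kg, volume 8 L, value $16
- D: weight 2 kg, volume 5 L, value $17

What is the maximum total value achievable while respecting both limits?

$35

Feasible sets respecting both limits:
- A+D: weight 11, volume 10, value 35
- C+D: weight 13, volume 13, value 33
- B+D: weight 14, volume 12, value 20
Best: $35.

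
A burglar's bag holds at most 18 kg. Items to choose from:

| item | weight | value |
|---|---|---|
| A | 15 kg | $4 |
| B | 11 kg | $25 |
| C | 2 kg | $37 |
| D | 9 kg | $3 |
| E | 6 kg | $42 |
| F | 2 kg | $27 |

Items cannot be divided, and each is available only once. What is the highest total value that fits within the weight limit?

Check high-value combinations within 18 kg:
- C+E+F: weight 2+6+2=10, value 37+42+27=106
- B+C+F: weight 11+2+2=15, value 25+37+27=89
- C+D+E: weight 2+9+6=17, value 37+3+42=82
- C+E: weight 2+6=8, value 37+42=79
- D+E+F: weight 9+6+2=17, value 3+42+27=72
Best: $106.

$106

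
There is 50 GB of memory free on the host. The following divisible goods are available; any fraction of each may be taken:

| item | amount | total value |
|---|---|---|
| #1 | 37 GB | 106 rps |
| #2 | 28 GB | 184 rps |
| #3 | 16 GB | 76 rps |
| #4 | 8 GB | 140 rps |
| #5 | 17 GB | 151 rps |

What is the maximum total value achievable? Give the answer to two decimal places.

Take in order of value per unit:
- #4 (140/8 per unit): all 8 → value 140, running total 140.00
- #5 (151/17 per unit): all 17 → value 151, running total 291.00
- #2 (184/28 per unit): 25 of 28 → value 25×184/28 = 164.2857, running total 455.29
Total 455.29.

455.29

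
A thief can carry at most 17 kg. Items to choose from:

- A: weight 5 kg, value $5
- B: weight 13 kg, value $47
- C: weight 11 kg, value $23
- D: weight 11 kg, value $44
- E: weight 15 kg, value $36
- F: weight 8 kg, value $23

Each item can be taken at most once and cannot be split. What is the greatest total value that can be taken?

Check high-value combinations within 17 kg:
- A+D: weight 5+11=16, value 5+44=49
- B: weight 13, value 47
- D: weight 11, value 44
- E: weight 15, value 36
- A+F: weight 5+8=13, value 5+23=28
Best: $49.

$49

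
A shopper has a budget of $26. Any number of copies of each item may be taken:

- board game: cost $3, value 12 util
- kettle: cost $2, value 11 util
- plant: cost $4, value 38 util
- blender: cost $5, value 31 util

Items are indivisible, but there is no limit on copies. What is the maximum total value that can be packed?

Best value-per-unit is plant at 38/4; filling with it alone gives 6×38 = 228.
Optimal mix: 1×kettle + 6×plant → cost 26, value 239.

239 util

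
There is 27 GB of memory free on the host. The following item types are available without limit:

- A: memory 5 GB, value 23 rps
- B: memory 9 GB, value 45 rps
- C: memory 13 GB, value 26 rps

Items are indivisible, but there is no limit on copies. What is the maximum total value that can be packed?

135 rps

Best value-per-unit is B at 45/9, and filling with it alone uses memory 3×9=27. No mix of the others beats 3×45 = 135.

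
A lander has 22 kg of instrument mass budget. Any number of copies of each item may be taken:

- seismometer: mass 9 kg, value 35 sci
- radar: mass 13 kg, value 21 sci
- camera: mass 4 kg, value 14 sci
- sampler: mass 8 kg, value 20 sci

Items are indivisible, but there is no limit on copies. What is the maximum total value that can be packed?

84 sci

Best value-per-unit is seismometer at 35/9; filling with it alone gives 2×35 = 70.
Optimal mix: 2×seismometer + 1×camera → mass 22, value 84.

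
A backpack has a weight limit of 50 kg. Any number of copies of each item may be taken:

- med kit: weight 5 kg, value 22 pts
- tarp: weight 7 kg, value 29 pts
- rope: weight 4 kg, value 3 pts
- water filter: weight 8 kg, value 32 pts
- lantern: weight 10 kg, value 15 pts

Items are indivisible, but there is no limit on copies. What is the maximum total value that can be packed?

220 pts

Best value-per-unit is med kit at 22/5, and filling with it alone uses weight 10×5=50. No mix of the others beats 10×22 = 220.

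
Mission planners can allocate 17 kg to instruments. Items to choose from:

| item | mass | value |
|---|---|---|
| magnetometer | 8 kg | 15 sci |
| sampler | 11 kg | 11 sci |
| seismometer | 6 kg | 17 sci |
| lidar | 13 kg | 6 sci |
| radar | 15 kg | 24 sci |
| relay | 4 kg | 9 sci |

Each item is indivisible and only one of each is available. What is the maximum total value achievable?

Check high-value combinations within 17 kg:
- magnetometer+seismometer: mass 8+6=14, value 15+17=32
- sampler+seismometer: mass 11+6=17, value 11+17=28
- seismometer+relay: mass 6+4=10, value 17+9=26
Best: 32 sci.

32 sci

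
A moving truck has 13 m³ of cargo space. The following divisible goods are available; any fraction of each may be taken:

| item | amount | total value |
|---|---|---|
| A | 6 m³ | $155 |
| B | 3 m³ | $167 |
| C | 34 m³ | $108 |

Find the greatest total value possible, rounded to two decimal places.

334.71

Take in order of value per unit:
- B (167/3 per unit): all 3 → value 167, running total 167.00
- A (155/6 per unit): all 6 → value 155, running total 322.00
- C (108/34 per unit): 4 of 34 → value 4×108/34 = 12.7059, running total 334.71
Total 334.71.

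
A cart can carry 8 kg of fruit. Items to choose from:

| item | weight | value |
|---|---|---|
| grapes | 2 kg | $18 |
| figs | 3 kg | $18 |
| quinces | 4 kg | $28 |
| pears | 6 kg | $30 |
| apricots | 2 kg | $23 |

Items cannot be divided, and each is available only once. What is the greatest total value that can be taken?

$69

Check high-value combinations within 8 kg:
- grapes+quinces+apricots: weight 2+4+2=8, value 18+28+23=69
- grapes+figs+apricots: weight 2+3+2=7, value 18+18+23=59
- pears+apricots: weight 6+2=8, value 30+23=53
Best: $69.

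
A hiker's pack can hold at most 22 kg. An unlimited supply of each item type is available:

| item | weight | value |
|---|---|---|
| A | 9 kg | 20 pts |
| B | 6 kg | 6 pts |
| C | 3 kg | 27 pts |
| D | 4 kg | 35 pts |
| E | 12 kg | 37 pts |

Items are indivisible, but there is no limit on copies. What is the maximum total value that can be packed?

197 pts

Best value-per-unit is C at 27/3; filling with it alone gives 7×27 = 189.
Optimal mix: 6×C + 1×D → weight 22, value 197.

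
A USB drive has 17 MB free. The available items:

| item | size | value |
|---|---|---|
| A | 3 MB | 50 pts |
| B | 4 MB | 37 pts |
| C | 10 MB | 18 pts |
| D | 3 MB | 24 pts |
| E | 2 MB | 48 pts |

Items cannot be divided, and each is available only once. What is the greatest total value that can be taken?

159 pts

Check high-value combinations within 17 MB:
- A+B+D+E: size 3+4+3+2=12, value 50+37+24+48=159
- A+B+E: size 3+4+2=9, value 50+37+48=135
- A+D+E: size 3+3+2=8, value 50+24+48=122
Best: 159 pts.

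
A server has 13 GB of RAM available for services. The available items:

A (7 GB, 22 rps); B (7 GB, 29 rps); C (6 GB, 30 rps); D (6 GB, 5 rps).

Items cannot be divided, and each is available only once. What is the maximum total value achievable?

This is a 0/1 knapsack; check combinations near the capacity.
- B+C: memory 7+6=13, value 29+30=59
- A+C: memory 7+6=13, value 22+30=52
- C+D: memory 6+6=12, value 30+5=35
- B+D: memory 7+6=13, value 29+5=34
- C: memory 6, value 30
Best: 59 rps.

59 rps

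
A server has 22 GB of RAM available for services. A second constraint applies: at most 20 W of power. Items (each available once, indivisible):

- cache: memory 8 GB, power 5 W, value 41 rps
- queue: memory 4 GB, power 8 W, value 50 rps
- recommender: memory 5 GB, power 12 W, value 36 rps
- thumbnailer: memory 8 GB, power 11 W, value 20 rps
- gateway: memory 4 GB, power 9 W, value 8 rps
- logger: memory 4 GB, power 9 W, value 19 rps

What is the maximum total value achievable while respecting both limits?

91 rps

Feasible sets respecting both limits:
- cache+queue: memory 12, power 13, value 91
- queue+recommender: memory 9, power 20, value 86
- cache+recommender: memory 13, power 17, value 77
- queue+thumbnailer: memory 12, power 19, value 70
Best: 91 rps.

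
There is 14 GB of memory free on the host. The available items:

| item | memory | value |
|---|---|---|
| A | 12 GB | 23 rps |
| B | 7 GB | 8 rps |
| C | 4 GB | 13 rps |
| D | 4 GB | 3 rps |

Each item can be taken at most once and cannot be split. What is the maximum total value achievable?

23 rps

Check high-value combinations within 14 GB:
- A: memory 12, value 23
- B+C: memory 7+4=11, value 8+13=21
- C+D: memory 4+4=8, value 13+3=16
Best: 23 rps.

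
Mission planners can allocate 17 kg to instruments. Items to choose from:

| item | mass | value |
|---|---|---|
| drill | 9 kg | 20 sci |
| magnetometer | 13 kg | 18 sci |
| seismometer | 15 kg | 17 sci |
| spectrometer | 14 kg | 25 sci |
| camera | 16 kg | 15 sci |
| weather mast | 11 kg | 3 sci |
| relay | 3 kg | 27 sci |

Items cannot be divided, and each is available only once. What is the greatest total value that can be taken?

Check high-value combinations within 17 kg:
- spectrometer+relay: mass 14+3=17, value 25+27=52
- drill+relay: mass 9+3=12, value 20+27=47
- magnetometer+relay: mass 13+3=16, value 18+27=45
- weather mast+relay: mass 11+3=14, value 3+27=30
- relay: mass 3, value 27
Best: 52 sci.

52 sci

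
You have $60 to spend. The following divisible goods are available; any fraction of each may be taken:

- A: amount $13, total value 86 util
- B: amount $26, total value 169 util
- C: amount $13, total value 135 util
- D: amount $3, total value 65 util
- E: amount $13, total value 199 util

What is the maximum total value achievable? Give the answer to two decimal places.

Take in order of value per unit:
- D (65/3 per unit): all 3 → value 65, running total 65.00
- E (199/13 per unit): all 13 → value 199, running total 264.00
- C (135/13 per unit): all 13 → value 135, running total 399.00
- A (86/13 per unit): all 13 → value 86, running total 485.00
- B (169/26 per unit): 18 of 26 → value 18×169/26 = 117.0000, running total 602.00
Total 602.00.

602.00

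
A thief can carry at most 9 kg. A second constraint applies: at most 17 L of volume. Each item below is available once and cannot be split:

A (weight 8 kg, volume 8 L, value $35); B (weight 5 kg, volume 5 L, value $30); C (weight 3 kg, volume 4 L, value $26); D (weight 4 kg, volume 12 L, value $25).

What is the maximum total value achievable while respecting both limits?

Feasible sets respecting both limits:
- B+C: weight 8, volume 9, value 56
- B+D: weight 9, volume 17, value 55
- C+D: weight 7, volume 16, value 51
Best: $56.

$56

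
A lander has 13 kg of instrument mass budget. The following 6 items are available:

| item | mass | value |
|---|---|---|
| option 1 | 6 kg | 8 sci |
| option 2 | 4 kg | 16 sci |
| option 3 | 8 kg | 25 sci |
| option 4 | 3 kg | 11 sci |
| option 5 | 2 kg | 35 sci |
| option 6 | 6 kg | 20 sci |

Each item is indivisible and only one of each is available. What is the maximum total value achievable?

71 sci

Check high-value combinations within 13 kg:
- option 2+option 5+option 6: mass 4+2+6=12, value 16+35+20=71
- option 3+option 4+option 5: mass 8+3+2=13, value 25+11+35=71
- option 4+option 5+option 6: mass 3+2+6=11, value 11+35+20=66
- option 2+option 4+option 5: mass 4+3+2=9, value 16+11+35=62
- option 3+option 5: mass 8+2=10, value 25+35=60
Best: 71 sci.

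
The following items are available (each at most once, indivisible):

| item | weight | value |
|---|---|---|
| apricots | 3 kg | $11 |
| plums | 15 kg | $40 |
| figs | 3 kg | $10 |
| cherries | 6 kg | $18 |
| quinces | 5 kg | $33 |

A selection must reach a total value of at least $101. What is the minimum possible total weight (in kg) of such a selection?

Subsets with value ≥ 101, sorted by total weight:
- apricots+plums+cherries+quinces: weight 29, value 102
- plums+figs+cherries+quinces: weight 29, value 101
- apricots+plums+figs+cherries+quinces: weight 32, value 112
Minimum weight: 29 kg.

29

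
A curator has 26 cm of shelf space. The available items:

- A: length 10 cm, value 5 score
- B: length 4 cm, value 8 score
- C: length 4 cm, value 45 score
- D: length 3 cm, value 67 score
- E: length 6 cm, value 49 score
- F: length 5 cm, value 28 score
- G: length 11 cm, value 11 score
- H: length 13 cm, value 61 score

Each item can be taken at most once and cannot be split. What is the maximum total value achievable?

222 score

Check high-value combinations within 26 cm:
- C+D+E+H: length 4+3+6+13=26, value 45+67+49+61=222
- C+D+F+H: length 4+3+5+13=25, value 45+67+28+61=201
- B+C+D+E+F: length 4+4+3+6+5=22, value 8+45+67+49+28=197
- C+D+E+F: length 4+3+6+5=18, value 45+67+49+28=189
Best: 222 score.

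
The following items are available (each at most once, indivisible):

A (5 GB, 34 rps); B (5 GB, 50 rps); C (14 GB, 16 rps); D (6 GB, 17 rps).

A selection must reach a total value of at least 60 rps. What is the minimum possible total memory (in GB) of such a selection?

Subsets with value ≥ 60, sorted by total memory:
- A+B: memory 10, value 84
- B+D: memory 11, value 67
- A+B+D: memory 16, value 101
- B+C: memory 19, value 66
Minimum memory: 10 GB.

10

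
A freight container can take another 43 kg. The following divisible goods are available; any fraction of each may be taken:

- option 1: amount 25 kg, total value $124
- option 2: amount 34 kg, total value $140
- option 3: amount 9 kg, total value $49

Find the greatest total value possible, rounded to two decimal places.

210.06

Take in order of value per unit:
- option 3 (49/9 per unit): all 9 → value 49, running total 49.00
- option 1 (124/25 per unit): all 25 → value 124, running total 173.00
- option 2 (140/34 per unit): 9 of 34 → value 9×140/34 = 37.0588, running total 210.06
Total 210.06.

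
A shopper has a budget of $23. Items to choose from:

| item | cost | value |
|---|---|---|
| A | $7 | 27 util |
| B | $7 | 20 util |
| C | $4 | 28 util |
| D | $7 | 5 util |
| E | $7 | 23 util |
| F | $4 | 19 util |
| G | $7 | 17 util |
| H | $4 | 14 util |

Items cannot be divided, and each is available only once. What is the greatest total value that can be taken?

97 util

Check high-value combinations within $23:
- A+C+E+F: cost 7+4+7+4=22, value 27+28+23+19=97
- A+B+C+F: cost 7+7+4+4=22, value 27+20+28+19=94
- A+C+E+H: cost 7+4+7+4=22, value 27+28+23+14=92
Best: 97 util.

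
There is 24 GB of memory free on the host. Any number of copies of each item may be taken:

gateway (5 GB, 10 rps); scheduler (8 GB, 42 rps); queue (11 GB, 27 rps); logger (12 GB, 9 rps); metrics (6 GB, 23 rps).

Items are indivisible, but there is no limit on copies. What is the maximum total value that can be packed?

126 rps

Best value-per-unit is scheduler at 42/8, and filling with it alone uses memory 3×8=24. No mix of the others beats 3×42 = 126.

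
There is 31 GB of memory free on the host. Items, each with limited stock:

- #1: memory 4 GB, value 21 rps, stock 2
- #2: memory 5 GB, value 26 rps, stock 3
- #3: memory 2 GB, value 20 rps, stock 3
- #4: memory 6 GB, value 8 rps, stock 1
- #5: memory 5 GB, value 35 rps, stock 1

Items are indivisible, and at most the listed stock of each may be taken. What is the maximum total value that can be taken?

Top feasible selections:
- 1×#1 + 3×#2 + 3×#3 + 1×#5: memory 30, value 194
- 2×#1 + 2×#2 + 3×#3 + 1×#5: memory 29, value 189
Best: 194 rps.

194 rps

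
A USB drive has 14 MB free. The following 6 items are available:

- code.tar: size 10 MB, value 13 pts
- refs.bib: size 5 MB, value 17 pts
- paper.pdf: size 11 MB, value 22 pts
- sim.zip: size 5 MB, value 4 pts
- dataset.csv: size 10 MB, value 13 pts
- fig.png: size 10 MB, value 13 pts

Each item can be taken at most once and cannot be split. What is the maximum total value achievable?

Check high-value combinations within 14 MB:
- paper.pdf: size 11, value 22
- refs.bib+sim.zip: size 5+5=10, value 17+4=21
- refs.bib: size 5, value 17
- code.tar: size 10, value 13
Best: 22 pts.

22 pts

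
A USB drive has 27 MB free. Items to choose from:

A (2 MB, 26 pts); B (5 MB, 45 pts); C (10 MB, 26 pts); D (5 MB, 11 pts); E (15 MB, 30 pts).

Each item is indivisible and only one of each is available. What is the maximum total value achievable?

112 pts

This is a 0/1 knapsack; check combinations near the capacity.
- A+B+D+E: size 2+5+5+15=27, value 26+45+11+30=112
- A+B+C+D: size 2+5+10+5=22, value 26+45+26+11=108
- A+B+E: size 2+5+15=22, value 26+45+30=101
Best: 112 pts.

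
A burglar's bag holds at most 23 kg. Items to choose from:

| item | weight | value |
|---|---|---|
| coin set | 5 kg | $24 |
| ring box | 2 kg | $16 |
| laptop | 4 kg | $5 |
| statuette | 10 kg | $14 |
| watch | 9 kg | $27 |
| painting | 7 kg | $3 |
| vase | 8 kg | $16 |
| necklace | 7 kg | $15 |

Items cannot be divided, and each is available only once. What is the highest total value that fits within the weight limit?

Check high-value combinations within 23 kg:
- coin set+ring box+watch+necklace: weight 5+2+9+7=23, value 24+16+27+15=82
- coin set+ring box+laptop+watch: weight 5+2+4+9=20, value 24+16+5+27=72
- coin set+ring box+vase+necklace: weight 5+2+8+7=22, value 24+16+16+15=71
- coin set+ring box+watch+painting: weight 5+2+9+7=23, value 24+16+27+3=70
Best: $82.

$82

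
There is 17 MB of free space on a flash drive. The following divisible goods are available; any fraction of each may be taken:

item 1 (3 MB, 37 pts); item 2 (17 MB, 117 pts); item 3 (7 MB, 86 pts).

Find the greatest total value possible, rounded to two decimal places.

171.18

Take in order of value per unit:
- item 1 (37/3 per unit): all 3 → value 37, running total 37.00
- item 3 (86/7 per unit): all 7 → value 86, running total 123.00
- item 2 (117/17 per unit): 7 of 17 → value 7×117/17 = 48.1765, running total 171.18
Total 171.18.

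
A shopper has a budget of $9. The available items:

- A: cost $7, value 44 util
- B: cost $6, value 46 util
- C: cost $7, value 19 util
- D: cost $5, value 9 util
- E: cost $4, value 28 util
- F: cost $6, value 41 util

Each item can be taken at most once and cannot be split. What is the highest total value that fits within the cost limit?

Check high-value combinations within $9:
- B: cost 6, value 46
- A: cost 7, value 44
- F: cost 6, value 41
Best: 46 util.

46 util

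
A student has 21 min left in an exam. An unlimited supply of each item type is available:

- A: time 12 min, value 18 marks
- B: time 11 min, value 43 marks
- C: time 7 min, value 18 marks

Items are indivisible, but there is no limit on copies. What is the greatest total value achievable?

Best value-per-unit is B at 43/11; filling with it alone gives 1×43 = 43.
Optimal mix: 1×B + 1×C → time 18, value 61.

61 marks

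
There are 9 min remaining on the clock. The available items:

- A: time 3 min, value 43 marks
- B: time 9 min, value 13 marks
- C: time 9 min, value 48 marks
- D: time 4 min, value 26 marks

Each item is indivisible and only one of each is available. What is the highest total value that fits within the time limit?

Check high-value combinations within 9 min:
- A+D: time 3+4=7, value 43+26=69
- C: time 9, value 48
- A: time 3, value 43
Best: 69 marks.

69 marks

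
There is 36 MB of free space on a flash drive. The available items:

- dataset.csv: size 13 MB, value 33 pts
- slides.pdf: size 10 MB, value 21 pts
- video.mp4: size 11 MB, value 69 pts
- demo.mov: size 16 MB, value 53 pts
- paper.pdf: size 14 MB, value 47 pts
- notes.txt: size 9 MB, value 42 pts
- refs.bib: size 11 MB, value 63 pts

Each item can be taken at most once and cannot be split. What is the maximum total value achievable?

Check high-value combinations within 36 MB:
- video.mp4+paper.pdf+refs.bib: size 11+14+11=36, value 69+47+63=179
- video.mp4+notes.txt+refs.bib: size 11+9+11=31, value 69+42+63=174
- dataset.csv+video.mp4+refs.bib: size 13+11+11=35, value 33+69+63=165
- video.mp4+demo.mov+notes.txt: size 11+16+9=36, value 69+53+42=164
- video.mp4+paper.pdf+notes.txt: size 11+14+9=34, value 69+47+42=158
Best: 179 pts.

179 pts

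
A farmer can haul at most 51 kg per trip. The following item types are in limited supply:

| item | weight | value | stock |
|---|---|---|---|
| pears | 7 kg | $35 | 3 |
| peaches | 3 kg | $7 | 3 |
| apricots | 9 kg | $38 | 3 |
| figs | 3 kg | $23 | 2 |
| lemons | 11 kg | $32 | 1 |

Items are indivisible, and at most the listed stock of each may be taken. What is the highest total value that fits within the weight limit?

$242

Best selections within weight 51 and stock limits:
- 3×pears + 3×apricots + 1×figs: weight 51, value 242
- 3×pears + 2×peaches + 2×apricots + 2×figs: weight 51, value 241
- 2×pears + 1×peaches + 3×apricots + 2×figs: weight 50, value 237
Best: $242.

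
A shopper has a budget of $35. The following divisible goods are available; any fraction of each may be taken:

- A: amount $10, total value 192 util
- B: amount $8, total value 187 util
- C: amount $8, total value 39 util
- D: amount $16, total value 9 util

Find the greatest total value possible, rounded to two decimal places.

423.06

Take in order of value per unit:
- B (187/8 per unit): all 8 → value 187, running total 187.00
- A (192/10 per unit): all 10 → value 192, running total 379.00
- C (39/8 per unit): all 8 → value 39, running total 418.00
- D (9/16 per unit): 9 of 16 → value 9×9/16 = 5.0625, running total 423.06
Total 423.06.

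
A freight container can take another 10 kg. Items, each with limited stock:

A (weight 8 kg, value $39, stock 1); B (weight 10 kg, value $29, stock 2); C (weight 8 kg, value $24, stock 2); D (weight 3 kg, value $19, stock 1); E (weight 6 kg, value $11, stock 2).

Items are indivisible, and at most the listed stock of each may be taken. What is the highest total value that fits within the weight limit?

Best selections within weight 10 and stock limits:
- 1×A: weight 8, value 39
- 1×D + 1×E: weight 9, value 30
- 1×B: weight 10, value 29
- 1×C: weight 8, value 24
Best: $39.

$39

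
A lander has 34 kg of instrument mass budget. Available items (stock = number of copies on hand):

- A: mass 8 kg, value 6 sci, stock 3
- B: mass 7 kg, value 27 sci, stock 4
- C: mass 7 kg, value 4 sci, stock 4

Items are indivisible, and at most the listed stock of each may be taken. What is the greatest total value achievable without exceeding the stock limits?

Best selections within mass 34 and stock limits:
- 4×B: mass 28, value 108
- 1×A + 3×B: mass 29, value 87
Best: 108 sci.

108 sci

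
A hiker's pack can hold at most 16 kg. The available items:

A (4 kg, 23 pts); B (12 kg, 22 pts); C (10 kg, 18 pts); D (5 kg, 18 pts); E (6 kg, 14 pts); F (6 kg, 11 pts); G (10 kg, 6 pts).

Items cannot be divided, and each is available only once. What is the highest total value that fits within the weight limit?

55 pts

Check high-value combinations within 16 kg:
- A+D+E: weight 4+5+6=15, value 23+18+14=55
- A+D+F: weight 4+5+6=15, value 23+18+11=52
- A+E+F: weight 4+6+6=16, value 23+14+11=48
- A+B: weight 4+12=16, value 23+22=45
- A+D: weight 4+5=9, value 23+18=41
Best: 55 pts.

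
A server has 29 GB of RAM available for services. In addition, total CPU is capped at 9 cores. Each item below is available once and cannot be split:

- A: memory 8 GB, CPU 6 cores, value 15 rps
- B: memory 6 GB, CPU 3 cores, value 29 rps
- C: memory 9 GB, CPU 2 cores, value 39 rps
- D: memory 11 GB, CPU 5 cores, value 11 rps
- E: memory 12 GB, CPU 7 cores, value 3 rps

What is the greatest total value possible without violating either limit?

68 rps

Feasible sets respecting both limits:
- B+C: memory 15, CPU 5, value 68
- A+C: memory 17, CPU 8, value 54
- C+D: memory 20, CPU 7, value 50
Best: 68 rps.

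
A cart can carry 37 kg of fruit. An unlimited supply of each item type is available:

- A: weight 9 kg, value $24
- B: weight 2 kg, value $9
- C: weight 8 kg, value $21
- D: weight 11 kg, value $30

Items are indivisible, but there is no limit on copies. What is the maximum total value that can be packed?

Best value-per-unit is B at 9/2, and filling with it alone uses weight 18×2=36. No mix of the others beats 18×9 = 162.

$162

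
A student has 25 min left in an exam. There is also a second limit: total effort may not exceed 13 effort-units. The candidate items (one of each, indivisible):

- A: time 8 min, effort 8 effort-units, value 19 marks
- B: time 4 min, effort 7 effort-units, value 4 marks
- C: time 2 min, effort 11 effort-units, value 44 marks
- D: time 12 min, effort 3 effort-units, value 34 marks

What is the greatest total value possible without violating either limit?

Feasible sets respecting both limits:
- A+D: time 20, effort 11, value 53
- C: time 2, effort 11, value 44
- B+D: time 16, effort 10, value 38
Best: 53 marks.

53 marks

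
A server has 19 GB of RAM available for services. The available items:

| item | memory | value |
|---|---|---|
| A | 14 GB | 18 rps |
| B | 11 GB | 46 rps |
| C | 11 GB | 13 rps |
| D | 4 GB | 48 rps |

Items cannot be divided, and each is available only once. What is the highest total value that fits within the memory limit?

94 rps

Check high-value combinations within 19 GB:
- B+D: memory 11+4=15, value 46+48=94
- A+D: memory 14+4=18, value 18+48=66
- C+D: memory 11+4=15, value 13+48=61
Best: 94 rps.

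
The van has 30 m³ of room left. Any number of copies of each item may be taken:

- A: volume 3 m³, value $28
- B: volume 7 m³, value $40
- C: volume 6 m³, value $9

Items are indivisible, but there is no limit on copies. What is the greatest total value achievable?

$280

Best value-per-unit is A at 28/3, and filling with it alone uses volume 10×3=30. No mix of the others beats 10×28 = 280.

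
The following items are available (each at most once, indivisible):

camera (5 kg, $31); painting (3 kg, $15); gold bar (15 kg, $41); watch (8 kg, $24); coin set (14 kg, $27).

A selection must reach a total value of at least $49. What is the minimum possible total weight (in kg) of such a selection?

Subsets with value ≥ 49, sorted by total weight:
- camera+watch: weight 13, value 55
- camera+painting+watch: weight 16, value 70
- painting+gold bar: weight 18, value 56
Minimum weight: 13 kg.

13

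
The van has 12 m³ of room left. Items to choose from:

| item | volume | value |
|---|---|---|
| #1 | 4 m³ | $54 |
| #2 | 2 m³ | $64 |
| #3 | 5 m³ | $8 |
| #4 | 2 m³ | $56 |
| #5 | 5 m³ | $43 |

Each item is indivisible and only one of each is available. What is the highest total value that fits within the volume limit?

Check high-value combinations within 12 m³:
- #1+#2+#4: volume 4+2+2=8, value 54+64+56=174
- #2+#4+#5: volume 2+2+5=9, value 64+56+43=163
- #1+#2+#5: volume 4+2+5=11, value 54+64+43=161
Best: $174.

$174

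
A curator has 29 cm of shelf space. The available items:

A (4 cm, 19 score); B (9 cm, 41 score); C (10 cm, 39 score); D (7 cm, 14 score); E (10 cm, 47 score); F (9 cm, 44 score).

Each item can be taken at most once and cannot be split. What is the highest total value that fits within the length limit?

132 score

Check high-value combinations within 29 cm:
- B+E+F: length 9+10+9=28, value 41+47+44=132
- C+E+F: length 10+10+9=29, value 39+47+44=130
- B+C+E: length 9+10+10=29, value 41+39+47=127
Best: 132 score.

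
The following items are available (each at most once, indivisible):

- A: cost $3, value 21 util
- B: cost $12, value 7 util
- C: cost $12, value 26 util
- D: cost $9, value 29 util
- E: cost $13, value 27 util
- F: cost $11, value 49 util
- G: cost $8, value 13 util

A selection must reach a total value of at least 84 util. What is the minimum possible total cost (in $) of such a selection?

23

Subsets with value ≥ 84, sorted by total cost:
- A+D+F: cost 23, value 99
- A+C+F: cost 26, value 96
- A+E+F: cost 27, value 97
Minimum cost: 23 $.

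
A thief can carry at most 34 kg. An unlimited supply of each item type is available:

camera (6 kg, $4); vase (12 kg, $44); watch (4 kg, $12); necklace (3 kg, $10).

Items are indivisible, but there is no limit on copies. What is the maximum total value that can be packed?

Best value-per-unit is vase at 44/12; filling with it alone gives 2×44 = 88.
Optimal mix: 2×vase + 1×watch + 2×necklace → weight 34, value 120.

$120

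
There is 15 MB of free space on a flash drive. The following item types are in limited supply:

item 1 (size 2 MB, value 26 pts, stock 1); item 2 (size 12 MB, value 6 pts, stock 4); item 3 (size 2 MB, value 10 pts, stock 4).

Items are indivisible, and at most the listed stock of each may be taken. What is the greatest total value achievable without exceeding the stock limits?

66 pts

Top feasible selections:
- 1×item 1 + 4×item 3: size 10, value 66
- 1×item 1 + 3×item 3: size 8, value 56
- 1×item 1 + 2×item 3: size 6, value 46
Best: 66 pts.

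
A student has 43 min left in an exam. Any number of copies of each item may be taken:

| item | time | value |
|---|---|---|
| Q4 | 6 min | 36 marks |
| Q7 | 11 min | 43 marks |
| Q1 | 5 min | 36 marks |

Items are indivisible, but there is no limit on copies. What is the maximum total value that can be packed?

288 marks

Best value-per-unit is Q1 at 36/5; filling with it alone gives 8×36 = 288.
Optimal mix: 3×Q4 + 5×Q1 → time 43, value 288.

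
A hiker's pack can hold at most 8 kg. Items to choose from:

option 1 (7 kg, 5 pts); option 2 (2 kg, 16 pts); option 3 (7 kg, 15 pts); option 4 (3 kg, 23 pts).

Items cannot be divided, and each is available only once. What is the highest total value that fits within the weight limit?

39 pts

This is a 0/1 knapsack; check combinations near the capacity.
- option 2+option 4: weight 2+3=5, value 16+23=39
- option 4: weight 3, value 23
- option 2: weight 2, value 16
Best: 39 pts.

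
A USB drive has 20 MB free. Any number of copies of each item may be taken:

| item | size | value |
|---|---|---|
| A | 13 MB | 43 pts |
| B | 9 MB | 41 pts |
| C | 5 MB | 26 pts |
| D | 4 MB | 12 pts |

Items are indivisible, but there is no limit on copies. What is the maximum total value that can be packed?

Best value-per-unit is C at 26/5, and filling with it alone uses size 4×5=20. No mix of the others beats 4×26 = 104.

104 pts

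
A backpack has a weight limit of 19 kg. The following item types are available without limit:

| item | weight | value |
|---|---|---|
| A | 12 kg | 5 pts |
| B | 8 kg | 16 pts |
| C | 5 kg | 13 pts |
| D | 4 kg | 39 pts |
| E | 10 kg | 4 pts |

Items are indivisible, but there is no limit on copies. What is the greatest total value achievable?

Best value-per-unit is D at 39/4, and filling with it alone uses weight 4×4=16. No mix of the others beats 4×39 = 156.

156 pts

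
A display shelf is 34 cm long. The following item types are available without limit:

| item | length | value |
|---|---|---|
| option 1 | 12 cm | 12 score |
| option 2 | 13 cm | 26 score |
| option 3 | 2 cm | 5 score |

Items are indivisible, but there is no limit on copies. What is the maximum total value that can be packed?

Best value-per-unit is option 3 at 5/2, and filling with it alone uses length 17×2=34. No mix of the others beats 17×5 = 85.

85 score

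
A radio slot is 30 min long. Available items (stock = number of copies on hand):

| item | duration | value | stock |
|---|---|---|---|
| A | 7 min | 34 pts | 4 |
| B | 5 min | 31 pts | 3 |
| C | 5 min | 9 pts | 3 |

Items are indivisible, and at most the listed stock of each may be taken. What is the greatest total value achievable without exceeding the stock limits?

Top feasible selections:
- 2×A + 3×B: duration 29, value 161
- 2×A + 2×B + 1×C: duration 29, value 139
Best: 161 pts.

161 pts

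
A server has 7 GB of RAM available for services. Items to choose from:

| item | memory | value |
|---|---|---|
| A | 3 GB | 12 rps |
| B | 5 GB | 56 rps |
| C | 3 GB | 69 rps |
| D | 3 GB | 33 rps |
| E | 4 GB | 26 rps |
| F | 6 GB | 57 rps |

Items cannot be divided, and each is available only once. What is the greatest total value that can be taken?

Check high-value combinations within 7 GB:
- C+D: memory 3+3=6, value 69+33=102
- C+E: memory 3+4=7, value 69+26=95
- A+C: memory 3+3=6, value 12+69=81
- C: memory 3, value 69
- D+E: memory 3+4=7, value 33+26=59
Best: 102 rps.

102 rps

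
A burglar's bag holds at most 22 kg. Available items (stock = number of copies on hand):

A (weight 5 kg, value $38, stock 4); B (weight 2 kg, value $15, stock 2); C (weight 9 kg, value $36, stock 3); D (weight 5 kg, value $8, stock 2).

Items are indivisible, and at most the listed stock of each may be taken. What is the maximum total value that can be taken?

Best selections within weight 22 and stock limits:
- 4×A + 1×B: weight 22, value 167
- 4×A: weight 20, value 152
- 3×A + 2×B: weight 19, value 144
Best: $167.

$167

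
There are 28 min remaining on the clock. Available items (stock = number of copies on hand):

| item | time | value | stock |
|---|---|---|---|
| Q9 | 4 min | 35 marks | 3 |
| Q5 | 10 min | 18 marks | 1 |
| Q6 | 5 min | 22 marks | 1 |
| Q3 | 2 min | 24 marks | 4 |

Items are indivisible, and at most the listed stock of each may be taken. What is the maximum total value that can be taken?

Top feasible selections:
- 3×Q9 + 1×Q6 + 4×Q3: time 25, value 223
- 3×Q9 + 4×Q3: time 20, value 201
- 3×Q9 + 1×Q6 + 3×Q3: time 23, value 199
- 3×Q9 + 1×Q5 + 3×Q3: time 28, value 195
Best: 223 marks.

223 marks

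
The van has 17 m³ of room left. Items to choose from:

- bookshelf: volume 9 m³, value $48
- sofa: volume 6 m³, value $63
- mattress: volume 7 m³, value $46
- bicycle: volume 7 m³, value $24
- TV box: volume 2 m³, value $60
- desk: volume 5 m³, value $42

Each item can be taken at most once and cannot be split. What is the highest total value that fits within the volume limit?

$171

Check high-value combinations within 17 m³:
- bookshelf+sofa+TV box: volume 9+6+2=17, value 48+63+60=171
- sofa+mattress+TV box: volume 6+7+2=15, value 63+46+60=169
- sofa+TV box+desk: volume 6+2+5=13, value 63+60+42=165
Best: $171.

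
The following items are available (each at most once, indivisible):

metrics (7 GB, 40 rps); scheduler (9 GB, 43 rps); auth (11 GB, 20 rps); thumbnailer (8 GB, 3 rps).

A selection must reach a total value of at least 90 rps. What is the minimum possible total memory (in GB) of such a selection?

27

Subsets with value ≥ 90, sorted by total memory:
- metrics+scheduler+auth: memory 27, value 103
- metrics+scheduler+auth+thumbnailer: memory 35, value 106
Minimum memory: 27 GB.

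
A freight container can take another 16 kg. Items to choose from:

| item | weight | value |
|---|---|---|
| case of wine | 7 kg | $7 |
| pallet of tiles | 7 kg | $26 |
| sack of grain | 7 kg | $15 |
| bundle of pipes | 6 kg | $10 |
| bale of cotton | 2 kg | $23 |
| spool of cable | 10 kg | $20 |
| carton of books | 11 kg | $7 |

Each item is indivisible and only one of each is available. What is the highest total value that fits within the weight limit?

$64

Check high-value combinations within 16 kg:
- pallet of tiles+sack of grain+bale of cotton: weight 7+7+2=16, value 26+15+23=64
- pallet of tiles+bundle of pipes+bale of cotton: weight 7+6+2=15, value 26+10+23=59
- case of wine+pallet of tiles+bale of cotton: weight 7+7+2=16, value 7+26+23=56
Best: $64.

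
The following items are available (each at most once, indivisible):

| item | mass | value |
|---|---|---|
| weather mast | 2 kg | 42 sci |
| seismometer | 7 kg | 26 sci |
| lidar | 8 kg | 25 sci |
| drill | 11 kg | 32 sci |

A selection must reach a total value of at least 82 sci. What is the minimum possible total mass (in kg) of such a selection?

17

Subsets with value ≥ 82, sorted by total mass:
- weather mast+seismometer+lidar: mass 17, value 93
- weather mast+seismometer+drill: mass 20, value 100
- weather mast+lidar+drill: mass 21, value 99
Minimum mass: 17 kg.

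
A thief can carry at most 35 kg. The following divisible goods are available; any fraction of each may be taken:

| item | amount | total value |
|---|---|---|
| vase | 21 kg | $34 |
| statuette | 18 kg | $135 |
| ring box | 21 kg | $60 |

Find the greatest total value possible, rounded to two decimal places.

Take in order of value per unit:
- statuette (135/18 per unit): all 18 → value 135, running total 135.00
- ring box (60/21 per unit): 17 of 21 → value 17×60/21 = 48.5714, running total 183.57
Total 183.57.

183.57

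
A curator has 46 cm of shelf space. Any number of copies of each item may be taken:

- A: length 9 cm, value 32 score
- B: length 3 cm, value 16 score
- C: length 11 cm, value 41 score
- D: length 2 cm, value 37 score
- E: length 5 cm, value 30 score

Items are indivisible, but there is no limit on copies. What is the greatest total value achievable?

Best value-per-unit is D at 37/2, and filling with it alone uses length 23×2=46. No mix of the others beats 23×37 = 851.

851 score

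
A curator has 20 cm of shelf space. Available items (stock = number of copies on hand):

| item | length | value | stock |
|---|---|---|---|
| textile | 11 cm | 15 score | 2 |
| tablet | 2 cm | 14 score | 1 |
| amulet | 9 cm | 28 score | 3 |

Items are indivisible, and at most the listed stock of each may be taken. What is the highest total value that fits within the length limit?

Best selections within length 20 and stock limits:
- 1×tablet + 2×amulet: length 20, value 70
- 2×amulet: length 18, value 56
- 1×textile + 1×amulet: length 20, value 43
Best: 70 score.

70 score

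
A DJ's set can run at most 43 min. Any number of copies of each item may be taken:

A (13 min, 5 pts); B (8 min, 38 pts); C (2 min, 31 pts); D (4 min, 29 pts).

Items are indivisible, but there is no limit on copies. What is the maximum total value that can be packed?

Best value-per-unit is C at 31/2, and filling with it alone uses duration 21×2=42. No mix of the others beats 21×31 = 651.

651 pts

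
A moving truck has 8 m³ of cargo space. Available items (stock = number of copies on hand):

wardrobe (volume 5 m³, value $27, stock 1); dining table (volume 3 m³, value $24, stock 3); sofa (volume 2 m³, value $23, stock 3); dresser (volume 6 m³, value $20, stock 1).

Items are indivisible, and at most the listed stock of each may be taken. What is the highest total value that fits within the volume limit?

$71

Top feasible selections:
- 2×dining table + 1×sofa: volume 8, value 71
- 1×dining table + 2×sofa: volume 7, value 70
- 3×sofa: volume 6, value 69
Best: $71.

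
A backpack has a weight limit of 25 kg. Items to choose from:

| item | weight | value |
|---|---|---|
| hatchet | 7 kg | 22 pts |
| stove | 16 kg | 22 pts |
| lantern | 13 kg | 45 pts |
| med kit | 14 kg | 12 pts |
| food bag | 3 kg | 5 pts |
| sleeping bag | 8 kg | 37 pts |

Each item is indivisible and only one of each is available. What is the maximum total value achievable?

Check high-value combinations within 25 kg:
- lantern+food bag+sleeping bag: weight 13+3+8=24, value 45+5+37=87
- lantern+sleeping bag: weight 13+8=21, value 45+37=82
- hatchet+lantern+food bag: weight 7+13+3=23, value 22+45+5=72
- hatchet+lantern: weight 7+13=20, value 22+45=67
Best: 87 pts.

87 pts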